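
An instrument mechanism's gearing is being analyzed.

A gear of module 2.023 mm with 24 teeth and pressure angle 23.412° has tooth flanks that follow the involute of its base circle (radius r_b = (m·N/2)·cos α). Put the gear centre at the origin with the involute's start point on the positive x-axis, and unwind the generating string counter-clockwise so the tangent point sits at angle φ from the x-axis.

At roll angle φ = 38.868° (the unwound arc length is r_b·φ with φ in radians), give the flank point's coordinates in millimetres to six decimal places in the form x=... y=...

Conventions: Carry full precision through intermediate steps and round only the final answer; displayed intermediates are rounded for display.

x=26.828507 y=2.213261

topology: single-mesh involute geometry — m = 2.023, N = 24
pitch radius r_p = m·N/2 = 2.023·24/2 = 24.276000
base radius r_b = r_p·cos α = 24.276000·cos 23.412° = 22.277392
roll angle φ = 38.868° = 0.67837457 rad
x = r_b·(cos φ + φ·sin φ) = 26.828507
y = r_b·(sin φ − φ·cos φ) = 2.213261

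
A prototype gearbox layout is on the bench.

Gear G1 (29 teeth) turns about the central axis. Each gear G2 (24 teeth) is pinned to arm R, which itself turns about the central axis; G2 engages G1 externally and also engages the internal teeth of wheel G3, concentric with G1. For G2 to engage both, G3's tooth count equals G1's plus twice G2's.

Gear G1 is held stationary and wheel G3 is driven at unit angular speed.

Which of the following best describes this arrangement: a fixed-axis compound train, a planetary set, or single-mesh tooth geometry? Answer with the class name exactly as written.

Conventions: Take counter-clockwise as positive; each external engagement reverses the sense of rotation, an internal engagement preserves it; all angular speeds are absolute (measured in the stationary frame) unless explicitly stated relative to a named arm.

recognized (axles ride arm R): planetary set, 29/24/77 teeth
classification: planetary set

planetary set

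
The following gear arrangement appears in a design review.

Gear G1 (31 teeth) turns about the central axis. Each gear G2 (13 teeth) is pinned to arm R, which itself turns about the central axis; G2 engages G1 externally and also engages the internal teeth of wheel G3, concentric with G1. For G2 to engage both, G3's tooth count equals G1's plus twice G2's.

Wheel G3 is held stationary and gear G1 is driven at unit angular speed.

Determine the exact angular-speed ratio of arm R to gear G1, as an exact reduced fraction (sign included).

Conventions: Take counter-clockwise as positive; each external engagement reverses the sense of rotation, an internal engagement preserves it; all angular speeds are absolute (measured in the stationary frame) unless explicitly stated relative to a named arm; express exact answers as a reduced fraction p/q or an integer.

31/88

class = planetary set [G3 = 31+2·13 = 57; Willis about the carrier]
ring teeth: 31 + 2·13 = 57
31(ω_sun−ω_arm) = −57(ω_ring−ω_arm),  ω_ring = 0, ω_sun = 1
31(1−ω_arm) = −57(0−ω_arm)  ⇒  88·ω_arm = 31  ⇒  ω_arm = 31/88
ω_out/ω_in = 31/88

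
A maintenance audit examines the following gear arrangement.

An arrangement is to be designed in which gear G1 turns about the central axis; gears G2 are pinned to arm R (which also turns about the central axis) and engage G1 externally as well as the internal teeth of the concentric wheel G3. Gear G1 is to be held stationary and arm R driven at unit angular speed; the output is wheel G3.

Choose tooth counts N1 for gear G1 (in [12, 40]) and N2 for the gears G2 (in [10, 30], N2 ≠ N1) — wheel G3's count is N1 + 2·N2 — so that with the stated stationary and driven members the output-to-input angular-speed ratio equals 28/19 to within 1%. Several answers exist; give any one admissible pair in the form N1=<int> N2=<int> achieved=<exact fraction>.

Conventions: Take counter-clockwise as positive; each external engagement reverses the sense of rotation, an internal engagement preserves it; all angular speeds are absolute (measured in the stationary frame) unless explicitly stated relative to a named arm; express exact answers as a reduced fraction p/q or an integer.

N1=18 N2=10 achieved=28/19

topology: planetary set — design target 28/19, arm = carrier (Willis)
Willis with ω_sun = 0: ω_ring/ω_arm = (N1+N3)/N3; set equal to 28/19  ⇒  N3/N1 = 1/(28/19 − 1) = 19/9
N3 = N1 + 2·N2  ⇒  N2/N1 = (N3/N1 − 1)/2 = (19/9 − 1)/2 = 5/9
smallest multiple with N1 ≥ 12 and N2 ≥ 10: k = 2  ⇒  N1 = 2·9 = 18, N2 = 2·5 = 10 (N1 ≤ 40, N2 ≤ 30, N2 ≠ N1 ✓), N3 = 18 + 2·10 = 38
check: (N1+N3)/N3 with N1 = 18, N3 = 38 gives 28/19; |achieved − target| = 0 ≤ 7/475 ✓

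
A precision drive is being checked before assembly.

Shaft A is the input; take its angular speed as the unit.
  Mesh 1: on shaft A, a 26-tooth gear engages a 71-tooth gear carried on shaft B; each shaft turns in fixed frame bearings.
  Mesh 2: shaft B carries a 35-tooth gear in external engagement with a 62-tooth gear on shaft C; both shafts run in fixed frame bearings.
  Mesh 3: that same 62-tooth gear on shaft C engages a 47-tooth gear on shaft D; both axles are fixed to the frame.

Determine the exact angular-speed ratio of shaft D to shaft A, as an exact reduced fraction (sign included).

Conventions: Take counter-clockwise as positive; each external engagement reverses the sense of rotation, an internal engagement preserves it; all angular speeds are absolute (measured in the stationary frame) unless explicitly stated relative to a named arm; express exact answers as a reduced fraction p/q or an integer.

-910/3337

class = fixed-axis compound train [3 meshes; 3 ratios multiply, 3 sense flips]
mesh 1 [26T→71T]: running ratio 26/71, sense −
mesh 2 [35T→62T]: running ratio 455/2201, sense +
mesh 3 [62T→47T]: running ratio 910/3337, sense −
ω_out/ω_in = -910/3337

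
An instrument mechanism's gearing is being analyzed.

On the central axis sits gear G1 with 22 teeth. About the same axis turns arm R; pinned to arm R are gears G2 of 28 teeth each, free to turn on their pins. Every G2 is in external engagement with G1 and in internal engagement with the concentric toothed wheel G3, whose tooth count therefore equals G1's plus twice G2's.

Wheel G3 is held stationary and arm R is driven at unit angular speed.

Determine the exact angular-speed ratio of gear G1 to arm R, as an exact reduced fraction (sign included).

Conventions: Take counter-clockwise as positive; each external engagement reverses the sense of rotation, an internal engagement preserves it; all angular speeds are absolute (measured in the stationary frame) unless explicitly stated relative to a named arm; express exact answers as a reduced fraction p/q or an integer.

50/11

topology: planetary set — G1 22T / G2 28T / G3 78T, arm = carrier (Willis)
ring teeth: 22 + 2·28 = 78
22(ω_sun−ω_arm) = −78(ω_ring−ω_arm),  ω_ring = 0, ω_arm = 1
ω_sun = 1 − (78/22)(0−1) = 50/11
ω_out/ω_in = 50/11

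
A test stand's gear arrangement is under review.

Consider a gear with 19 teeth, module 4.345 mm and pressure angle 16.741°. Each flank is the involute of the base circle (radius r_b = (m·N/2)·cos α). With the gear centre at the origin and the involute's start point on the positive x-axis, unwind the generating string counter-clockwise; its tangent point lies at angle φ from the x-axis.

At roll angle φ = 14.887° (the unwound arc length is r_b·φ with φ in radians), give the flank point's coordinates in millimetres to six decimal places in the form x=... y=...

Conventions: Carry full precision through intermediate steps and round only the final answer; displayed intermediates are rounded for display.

x=40.839856 y=0.229563

single-mesh involute tooth geometry (19T wheel at module 4.345)
pitch radius r_p = m·N/2 = 4.345·19/2 = 41.277500
base radius r_b = r_p·cos α = 41.277500·cos 16.741° = 39.528020
roll angle φ = 14.887° = 0.25982717 rad
x = r_b·(cos φ + φ·sin φ) = 40.839856
y = r_b·(sin φ − φ·cos φ) = 0.229563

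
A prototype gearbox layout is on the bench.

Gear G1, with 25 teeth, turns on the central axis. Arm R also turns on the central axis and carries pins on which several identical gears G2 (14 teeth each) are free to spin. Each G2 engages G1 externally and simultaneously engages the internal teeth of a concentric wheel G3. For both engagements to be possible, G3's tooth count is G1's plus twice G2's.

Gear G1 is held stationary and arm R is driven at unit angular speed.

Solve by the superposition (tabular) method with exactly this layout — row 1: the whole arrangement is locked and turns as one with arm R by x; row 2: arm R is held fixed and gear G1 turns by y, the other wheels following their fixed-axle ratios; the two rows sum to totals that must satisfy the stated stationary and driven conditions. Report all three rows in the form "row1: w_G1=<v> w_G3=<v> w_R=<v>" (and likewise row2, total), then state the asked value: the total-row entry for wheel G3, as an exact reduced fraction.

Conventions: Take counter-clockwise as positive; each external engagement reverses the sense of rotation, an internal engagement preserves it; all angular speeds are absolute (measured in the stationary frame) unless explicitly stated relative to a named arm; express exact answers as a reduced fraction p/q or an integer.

class = planetary set [G3 = 25+2·14 = 53; Willis about the carrier]
superposition row 1 [locked train]: every member turns x
superposition row 2 [arm held]: sun y, ring −(25/53)·y, arm 0
boundary: total ω_sun = x + y = 0 and total ω_arm = x = 1  ⇒  y = -1, x = 1
row 2 ring = −(25/53)·(-1) = 25/53
totals (row 1 + row 2): sun 1 + (-1) = 0, ring 1 + 25/53 = 78/53, arm 1 + 0 = 1
asked cell (total, ring) = 78/53

row1: w_G1=1 w_G3=1 w_R=1
row2: w_G1=-1 w_G3=25/53 w_R=0
total: w_G1=0 w_G3=78/53 w_R=1
asked value: 78/53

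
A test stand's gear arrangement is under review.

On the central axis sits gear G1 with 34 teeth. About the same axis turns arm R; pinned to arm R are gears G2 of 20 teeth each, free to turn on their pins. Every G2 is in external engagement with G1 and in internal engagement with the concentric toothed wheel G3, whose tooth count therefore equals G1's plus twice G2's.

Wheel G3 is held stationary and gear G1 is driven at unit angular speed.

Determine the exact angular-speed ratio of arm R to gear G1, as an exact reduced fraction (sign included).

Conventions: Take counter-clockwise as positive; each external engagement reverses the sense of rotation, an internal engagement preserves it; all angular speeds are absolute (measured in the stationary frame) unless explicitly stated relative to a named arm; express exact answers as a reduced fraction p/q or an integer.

17/54

topology: planetary set — G1 34T / G2 20T / G3 74T, arm = carrier (Willis)
ring teeth: 34 + 2·20 = 74
34(ω_sun−ω_arm) = −74(ω_ring−ω_arm),  ω_ring = 0, ω_sun = 1
34(1−ω_arm) = −74(0−ω_arm)  ⇒  108·ω_arm = 34  ⇒  ω_arm = 17/54
ω_out/ω_in = 17/54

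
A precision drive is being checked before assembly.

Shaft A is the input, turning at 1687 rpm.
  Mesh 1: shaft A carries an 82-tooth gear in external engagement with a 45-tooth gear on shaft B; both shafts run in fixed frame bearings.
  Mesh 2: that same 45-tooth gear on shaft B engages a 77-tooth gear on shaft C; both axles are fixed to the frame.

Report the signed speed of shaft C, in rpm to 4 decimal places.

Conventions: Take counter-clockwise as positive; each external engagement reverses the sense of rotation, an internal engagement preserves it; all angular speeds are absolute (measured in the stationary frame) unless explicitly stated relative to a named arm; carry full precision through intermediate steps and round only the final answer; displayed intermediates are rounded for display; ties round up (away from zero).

topology: fixed-axis compound train — 2 meshes, A→C
mesh 1 [82T→45T]: ω = 1687.0000×82/45 = 3074.0889 rpm, sense flips to −
mesh 2 [45T→77T]: ω = 3074.0889×45/77 = 1796.5455 rpm, sense flips to +
signed output speed = +1796.5455 rpm

+1796.5455 rpm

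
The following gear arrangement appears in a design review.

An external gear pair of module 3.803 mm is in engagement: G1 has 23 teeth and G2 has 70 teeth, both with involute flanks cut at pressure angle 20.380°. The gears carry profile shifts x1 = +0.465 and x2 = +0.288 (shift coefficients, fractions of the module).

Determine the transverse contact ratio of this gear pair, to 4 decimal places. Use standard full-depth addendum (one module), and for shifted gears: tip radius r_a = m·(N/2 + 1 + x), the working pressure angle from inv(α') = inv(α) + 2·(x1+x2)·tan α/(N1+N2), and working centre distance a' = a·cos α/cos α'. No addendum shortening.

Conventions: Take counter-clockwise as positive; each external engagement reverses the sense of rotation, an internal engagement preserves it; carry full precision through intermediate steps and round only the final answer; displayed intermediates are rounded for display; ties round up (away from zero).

topology: single-mesh involute geometry — m = 3.803, 23T/70T pair
base radii: r_b1 = 40.996878, r_b2 = 124.773107
tip radii: r_a1 = 49.305895, r_a2 = 138.003264
inv(α') = inv(20.380°) + 2·(+0.465+0.288)·tan α/(23+70) = 0.02181717  ⇒  α' = 22.60058°
a' = a·cos α / cos α' = 176.8395·cos 20.380°/cos 22.60058° = 179.558978
action lengths: √(r_a1²−r_b1²) = 27.392102, √(r_a2²−r_b2²) = 58.962468
base pitch p_b = π·m·cos α = 11.199608
CR = (27.392102 + 58.962468 − 179.558978·sin 22.60058°)/11.199608 = 1.549092
contact ratio ≈ 1.5491

1.5491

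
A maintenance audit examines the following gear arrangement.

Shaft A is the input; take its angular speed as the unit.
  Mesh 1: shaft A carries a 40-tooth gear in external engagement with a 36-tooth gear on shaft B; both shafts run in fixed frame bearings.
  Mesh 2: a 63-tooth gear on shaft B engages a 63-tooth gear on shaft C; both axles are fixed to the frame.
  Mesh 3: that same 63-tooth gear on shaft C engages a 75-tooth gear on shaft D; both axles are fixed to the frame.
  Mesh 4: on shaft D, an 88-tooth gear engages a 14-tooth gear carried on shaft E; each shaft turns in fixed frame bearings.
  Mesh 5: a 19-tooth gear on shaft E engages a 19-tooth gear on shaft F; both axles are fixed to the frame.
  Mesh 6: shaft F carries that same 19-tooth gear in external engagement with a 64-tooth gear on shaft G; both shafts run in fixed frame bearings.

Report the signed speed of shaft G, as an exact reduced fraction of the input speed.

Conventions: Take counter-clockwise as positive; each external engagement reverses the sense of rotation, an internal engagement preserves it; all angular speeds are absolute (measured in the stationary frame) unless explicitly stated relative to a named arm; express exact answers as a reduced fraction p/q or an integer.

6-mesh fixed-axis compound train (all bearings frame-fixed)
mesh 1 [40T→36T]: |ω|/ω_in = 1×40/36 = 10/9, sense flips to −
mesh 2 [63T→63T]: |ω|/ω_in = (10/9)×63/63 = 10/9, sense flips to +
mesh 3 [63T→75T]: |ω|/ω_in = (10/9)×63/75 = 14/15, sense flips to −
mesh 4 [88T→14T]: |ω|/ω_in = (14/15)×88/14 = 88/15, sense flips to +
mesh 5 [19T→19T]: |ω|/ω_in = (88/15)×19/19 = 88/15, sense flips to −
mesh 6 [19T→64T]: |ω|/ω_in = (88/15)×19/64 = 209/120, sense flips to +
signed output speed (× input speed) = 209/120

209/120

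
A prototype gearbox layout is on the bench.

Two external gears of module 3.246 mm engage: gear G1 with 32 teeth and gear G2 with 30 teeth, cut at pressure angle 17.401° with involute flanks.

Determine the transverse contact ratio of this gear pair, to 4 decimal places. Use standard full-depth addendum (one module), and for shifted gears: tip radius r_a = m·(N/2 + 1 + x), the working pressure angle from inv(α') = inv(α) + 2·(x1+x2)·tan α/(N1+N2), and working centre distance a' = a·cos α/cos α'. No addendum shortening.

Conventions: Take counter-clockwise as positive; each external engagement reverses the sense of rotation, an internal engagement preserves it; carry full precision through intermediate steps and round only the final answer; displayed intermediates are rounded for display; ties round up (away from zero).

1.7865

class = single-mesh tooth geometry [involute pair 32T × 30T, m = 3.246]
base radii: r_b1 = 49.559155, r_b2 = 46.461707
tip radii: r_a1 = 55.182000, r_a2 = 51.936000
no profile shift: α' = α, a' = a
action lengths: √(r_a1²−r_b1²) = 24.268154, √(r_a2²−r_b2²) = 23.209003
base pitch p_b = π·m·cos α = 9.730917
CR = (24.268154 + 23.209003 − 100.626000·sin 17.40100°)/9.730917 = 1.786492
contact ratio ≈ 1.7865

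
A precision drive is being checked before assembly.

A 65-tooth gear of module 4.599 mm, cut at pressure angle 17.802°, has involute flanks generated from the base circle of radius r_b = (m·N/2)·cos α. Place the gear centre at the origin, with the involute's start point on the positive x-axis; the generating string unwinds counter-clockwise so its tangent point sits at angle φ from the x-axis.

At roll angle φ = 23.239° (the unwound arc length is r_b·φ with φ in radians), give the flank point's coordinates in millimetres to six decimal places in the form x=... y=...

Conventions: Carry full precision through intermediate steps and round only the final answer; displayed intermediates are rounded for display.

single-mesh involute tooth geometry (65T wheel at module 4.599)
pitch radius r_p = m·N/2 = 4.599·65/2 = 149.467500
base radius r_b = r_p·cos α = 149.467500·cos 17.802° = 142.310805
roll angle φ = 23.239° = 0.40559706 rad
x = r_b·(cos φ + φ·sin φ) = 153.539466
y = r_b·(sin φ − φ·cos φ) = 3.113434

x=153.539466 y=3.113434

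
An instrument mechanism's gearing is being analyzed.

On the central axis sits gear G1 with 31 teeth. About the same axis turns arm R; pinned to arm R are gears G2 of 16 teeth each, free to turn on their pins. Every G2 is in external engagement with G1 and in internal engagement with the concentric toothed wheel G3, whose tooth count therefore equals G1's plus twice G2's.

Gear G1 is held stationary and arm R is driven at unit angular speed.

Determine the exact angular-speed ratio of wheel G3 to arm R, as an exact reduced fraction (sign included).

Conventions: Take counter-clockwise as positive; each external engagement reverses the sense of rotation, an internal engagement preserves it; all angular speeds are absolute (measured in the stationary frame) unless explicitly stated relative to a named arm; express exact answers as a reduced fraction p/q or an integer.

topology: planetary set — G1 31T / G2 16T / G3 63T, arm = carrier (Willis)
ring teeth: 31 + 2·16 = 63
31(ω_sun−ω_arm) = −63(ω_ring−ω_arm),  ω_sun = 0, ω_arm = 1
ω_ring = 1 − (31/63)(0−1) = 94/63
ω_out/ω_in = 94/63

94/63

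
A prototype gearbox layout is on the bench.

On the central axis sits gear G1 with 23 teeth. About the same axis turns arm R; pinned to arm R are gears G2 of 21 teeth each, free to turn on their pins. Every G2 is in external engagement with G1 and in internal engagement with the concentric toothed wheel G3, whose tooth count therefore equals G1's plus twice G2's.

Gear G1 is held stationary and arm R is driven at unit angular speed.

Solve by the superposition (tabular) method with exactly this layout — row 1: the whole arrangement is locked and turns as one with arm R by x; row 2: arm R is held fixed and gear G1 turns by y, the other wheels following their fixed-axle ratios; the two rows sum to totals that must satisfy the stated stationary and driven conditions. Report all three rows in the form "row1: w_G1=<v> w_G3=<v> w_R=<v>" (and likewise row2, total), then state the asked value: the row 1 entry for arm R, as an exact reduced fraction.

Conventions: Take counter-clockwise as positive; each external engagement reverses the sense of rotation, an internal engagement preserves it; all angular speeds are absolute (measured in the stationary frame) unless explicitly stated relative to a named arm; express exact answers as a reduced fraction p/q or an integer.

topology: planetary set — G1 23T / G2 21T / G3 65T, arm = carrier (Willis)
row 1 (train locked, turned with arm): all members turn x
row 2 — arm fixed, fixed-axis ratios: sun y, ring −(23/65)·y, arm 0
boundary: total ω_sun = x + y = 0 and total ω_arm = x = 1  ⇒  y = -1, x = 1
row 2 ring = −(23/65)·(-1) = 23/65
totals (row 1 + row 2): sun 1 + (-1) = 0, ring 1 + 23/65 = 88/65, arm 1 + 0 = 1
asked cell (row1, arm) = 1

row1: w_G1=1 w_G3=1 w_R=1
row2: w_G1=-1 w_G3=23/65 w_R=0
total: w_G1=0 w_G3=88/65 w_R=1
asked value: 1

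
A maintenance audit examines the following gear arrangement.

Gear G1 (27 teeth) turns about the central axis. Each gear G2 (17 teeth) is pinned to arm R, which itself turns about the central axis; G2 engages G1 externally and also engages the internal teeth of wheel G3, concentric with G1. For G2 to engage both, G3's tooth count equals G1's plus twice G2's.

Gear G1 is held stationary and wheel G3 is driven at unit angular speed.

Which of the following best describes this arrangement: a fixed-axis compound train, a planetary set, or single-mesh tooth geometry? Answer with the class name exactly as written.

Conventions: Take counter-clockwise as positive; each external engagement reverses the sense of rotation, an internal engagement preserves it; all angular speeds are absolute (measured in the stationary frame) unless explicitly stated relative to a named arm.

planetary set (27T centre, 17T on arm, 61T internal) — Willis relation
classification: planetary set

planetary set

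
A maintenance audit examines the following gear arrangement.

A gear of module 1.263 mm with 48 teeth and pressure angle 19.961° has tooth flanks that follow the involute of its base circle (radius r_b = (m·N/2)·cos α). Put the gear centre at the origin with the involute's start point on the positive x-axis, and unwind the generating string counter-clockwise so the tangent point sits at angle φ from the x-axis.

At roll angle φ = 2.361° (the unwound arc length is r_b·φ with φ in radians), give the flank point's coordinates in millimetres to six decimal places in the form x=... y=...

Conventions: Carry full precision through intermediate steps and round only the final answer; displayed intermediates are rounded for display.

single-mesh involute tooth geometry (48T wheel at module 1.263)
pitch radius r_p = m·N/2 = 1.263·48/2 = 30.312000
base radius r_b = r_p·cos α = 30.312000·cos 19.961° = 28.491013
roll angle φ = 2.361° = 0.04120722 rad
x = r_b·(cos φ + φ·sin φ) = 28.515192
y = r_b·(sin φ − φ·cos φ) = 0.000664

x=28.515192 y=0.000664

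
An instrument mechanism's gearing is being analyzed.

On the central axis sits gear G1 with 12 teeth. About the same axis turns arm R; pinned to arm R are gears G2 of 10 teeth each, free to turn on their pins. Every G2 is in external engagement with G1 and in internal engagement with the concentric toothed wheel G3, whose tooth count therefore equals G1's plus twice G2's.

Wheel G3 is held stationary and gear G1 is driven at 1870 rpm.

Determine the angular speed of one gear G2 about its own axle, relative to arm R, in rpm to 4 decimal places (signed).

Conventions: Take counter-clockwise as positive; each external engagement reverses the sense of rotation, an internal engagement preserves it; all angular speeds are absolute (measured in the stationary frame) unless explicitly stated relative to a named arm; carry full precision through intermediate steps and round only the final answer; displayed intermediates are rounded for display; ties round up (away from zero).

recognized (axles ride arm R): planetary set, 12/10/32 teeth
normalise by the input: solve with ω_sun = 1, then scale by 1870 rpm
ring teeth: 12 + 2·10 = 32
12(ω_sun−ω_arm) = −32(ω_ring−ω_arm),  ω_ring = 0, ω_sun = 1
12(1−ω_arm) = −32(0−ω_arm)  ⇒  44·ω_arm = 12  ⇒  ω_arm = 3/11
sun–planet mesh: 12·(1−3/11) = −10·(ω_p−ω_arm)  ⇒  ω_p−ω_arm = -48/55
scale: ω_p−ω_arm = -48/55 × 1870 rpm = -1632.0000 rpm

-1632.0000 rpm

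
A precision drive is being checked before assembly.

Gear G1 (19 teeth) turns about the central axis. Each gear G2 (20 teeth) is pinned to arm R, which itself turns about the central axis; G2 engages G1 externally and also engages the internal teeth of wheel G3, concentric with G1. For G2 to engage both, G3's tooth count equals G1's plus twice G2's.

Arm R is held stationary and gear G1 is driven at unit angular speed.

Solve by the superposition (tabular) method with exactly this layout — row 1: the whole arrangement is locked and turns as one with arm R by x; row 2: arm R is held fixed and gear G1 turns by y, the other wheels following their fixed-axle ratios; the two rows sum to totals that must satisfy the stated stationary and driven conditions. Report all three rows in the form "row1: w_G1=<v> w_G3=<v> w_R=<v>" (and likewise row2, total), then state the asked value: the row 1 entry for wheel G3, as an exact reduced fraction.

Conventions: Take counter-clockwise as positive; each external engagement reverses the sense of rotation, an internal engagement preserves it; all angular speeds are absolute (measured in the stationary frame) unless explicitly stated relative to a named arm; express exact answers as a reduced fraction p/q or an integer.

class = planetary set [G3 = 19+2·20 = 59; Willis about the carrier]
row 1 — lock + rotate with arm: ω_sun = ω_ring = ω_arm = x
row 2 (arm held, sun turns y): ω_ring = −(19/59)·y, ω_arm = 0
boundary: total ω_arm = x = 0 and total ω_sun = x + y = 1  ⇒  y = 1, x = 0
row 2 ring = −(19/59)·1 = -19/59
totals (row 1 + row 2): sun 0 + 1 = 1, ring 0 + (-19/59) = -19/59, arm 0 + 0 = 0
asked cell (row1, ring) = 0

row1: w_G1=0 w_G3=0 w_R=0
row2: w_G1=1 w_G3=-19/59 w_R=0
total: w_G1=1 w_G3=-19/59 w_R=0
asked value: 0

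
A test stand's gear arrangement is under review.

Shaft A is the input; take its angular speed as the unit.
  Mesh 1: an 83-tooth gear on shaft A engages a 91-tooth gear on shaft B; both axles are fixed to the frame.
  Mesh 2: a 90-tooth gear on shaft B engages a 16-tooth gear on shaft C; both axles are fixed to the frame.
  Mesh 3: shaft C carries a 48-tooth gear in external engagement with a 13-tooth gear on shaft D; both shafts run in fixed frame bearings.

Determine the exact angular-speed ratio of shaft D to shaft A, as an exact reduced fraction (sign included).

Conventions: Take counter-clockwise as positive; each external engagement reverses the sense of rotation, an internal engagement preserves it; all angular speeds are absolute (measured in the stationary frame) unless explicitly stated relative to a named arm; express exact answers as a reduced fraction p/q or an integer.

class = fixed-axis compound train [3 meshes; 3 ratios multiply, 3 sense flips]
mesh 1 [83T→91T]: running ratio 83/91, sense −
mesh 2 [90T→16T]: running ratio 3735/728, sense +
mesh 3 [48T→13T]: running ratio 22410/1183, sense −
ω_out/ω_in = -22410/1183

-22410/1183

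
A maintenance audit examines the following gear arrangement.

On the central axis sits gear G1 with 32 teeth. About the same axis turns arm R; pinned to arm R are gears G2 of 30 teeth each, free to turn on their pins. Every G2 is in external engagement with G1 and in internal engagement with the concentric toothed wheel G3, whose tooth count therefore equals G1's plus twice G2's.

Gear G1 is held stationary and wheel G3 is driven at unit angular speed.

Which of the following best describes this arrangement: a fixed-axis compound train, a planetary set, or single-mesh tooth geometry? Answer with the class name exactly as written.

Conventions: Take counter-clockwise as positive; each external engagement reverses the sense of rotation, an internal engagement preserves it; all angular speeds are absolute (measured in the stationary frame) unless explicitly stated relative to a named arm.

planetary set

topology: planetary set — G1 32T / G2 30T / G3 92T, arm = carrier (Willis)
classification: planetary set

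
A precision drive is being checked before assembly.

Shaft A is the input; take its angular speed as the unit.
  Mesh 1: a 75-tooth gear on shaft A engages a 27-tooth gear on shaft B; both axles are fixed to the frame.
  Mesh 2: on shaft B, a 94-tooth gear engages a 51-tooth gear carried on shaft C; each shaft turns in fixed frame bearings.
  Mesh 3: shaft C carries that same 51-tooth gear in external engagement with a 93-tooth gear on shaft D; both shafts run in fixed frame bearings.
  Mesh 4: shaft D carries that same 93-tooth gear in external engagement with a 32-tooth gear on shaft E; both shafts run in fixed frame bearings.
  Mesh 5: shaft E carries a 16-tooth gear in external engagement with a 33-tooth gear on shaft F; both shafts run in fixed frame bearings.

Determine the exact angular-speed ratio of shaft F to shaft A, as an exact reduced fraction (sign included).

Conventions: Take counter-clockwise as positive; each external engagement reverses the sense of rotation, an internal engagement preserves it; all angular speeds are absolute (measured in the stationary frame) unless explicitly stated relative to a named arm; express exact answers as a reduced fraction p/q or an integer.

class = fixed-axis compound train [5 meshes; 5 ratios multiply, 5 sense flips]
mesh 1 [75T→27T]: running ratio 25/9, sense −
mesh 2 [94T→51T]: running ratio 2350/459, sense +
mesh 3 [51T→93T]: running ratio 2350/837, sense −
mesh 4 [93T→32T]: running ratio 1175/144, sense +
mesh 5 [16T→33T]: running ratio 1175/297, sense −
ω_out/ω_in = -1175/297

-1175/297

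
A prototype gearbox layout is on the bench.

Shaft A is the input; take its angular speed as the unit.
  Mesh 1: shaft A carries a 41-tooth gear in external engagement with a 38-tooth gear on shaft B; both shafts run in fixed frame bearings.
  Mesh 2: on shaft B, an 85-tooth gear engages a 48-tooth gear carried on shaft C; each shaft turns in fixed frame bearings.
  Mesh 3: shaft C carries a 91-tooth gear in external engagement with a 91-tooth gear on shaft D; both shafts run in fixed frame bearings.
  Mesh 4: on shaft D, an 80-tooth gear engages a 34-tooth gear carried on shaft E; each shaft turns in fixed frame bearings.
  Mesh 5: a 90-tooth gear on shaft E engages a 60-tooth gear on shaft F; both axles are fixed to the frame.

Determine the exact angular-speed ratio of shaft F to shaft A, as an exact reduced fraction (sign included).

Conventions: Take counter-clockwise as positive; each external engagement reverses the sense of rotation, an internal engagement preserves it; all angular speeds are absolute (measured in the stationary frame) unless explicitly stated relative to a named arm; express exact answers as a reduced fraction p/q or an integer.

class = fixed-axis compound train [5 meshes; 5 ratios multiply, 5 sense flips]
mesh 1 [41T→38T]: running ratio 41/38, sense −
mesh 2 [85T→48T]: running ratio 3485/1824, sense +
mesh 3 [91T→91T]: running ratio 3485/1824, sense −
mesh 4 [80T→34T]: running ratio 1025/228, sense +
mesh 5 [90T→60T]: running ratio 1025/152, sense −
ω_out/ω_in = -1025/152

-1025/152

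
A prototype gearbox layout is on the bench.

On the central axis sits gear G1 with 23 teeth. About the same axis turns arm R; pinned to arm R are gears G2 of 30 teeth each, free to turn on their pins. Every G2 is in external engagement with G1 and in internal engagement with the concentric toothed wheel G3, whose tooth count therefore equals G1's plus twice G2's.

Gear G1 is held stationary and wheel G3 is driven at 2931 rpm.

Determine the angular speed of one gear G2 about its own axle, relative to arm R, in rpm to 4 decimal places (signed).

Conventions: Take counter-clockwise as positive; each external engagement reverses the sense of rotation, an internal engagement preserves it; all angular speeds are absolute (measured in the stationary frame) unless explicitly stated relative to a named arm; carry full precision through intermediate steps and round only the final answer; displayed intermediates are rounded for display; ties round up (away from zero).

+1759.5217 rpm

recognized (axles ride arm R): planetary set, 23/30/83 teeth
normalise by the input: solve with ω_ring = 1, then scale by 2931 rpm
ring teeth: 23 + 2·30 = 83
23(ω_sun−ω_arm) = −83(ω_ring−ω_arm),  ω_sun = 0, ω_ring = 1
23(0−ω_arm) = −83(1−ω_arm)  ⇒  106·ω_arm = 83  ⇒  ω_arm = 83/106
sun–planet mesh: 23·(0−83/106) = −30·(ω_p−ω_arm)  ⇒  ω_p−ω_arm = 1909/3180
scale: ω_p−ω_arm = 1909/3180 × 2931 rpm = +1759.5217 rpm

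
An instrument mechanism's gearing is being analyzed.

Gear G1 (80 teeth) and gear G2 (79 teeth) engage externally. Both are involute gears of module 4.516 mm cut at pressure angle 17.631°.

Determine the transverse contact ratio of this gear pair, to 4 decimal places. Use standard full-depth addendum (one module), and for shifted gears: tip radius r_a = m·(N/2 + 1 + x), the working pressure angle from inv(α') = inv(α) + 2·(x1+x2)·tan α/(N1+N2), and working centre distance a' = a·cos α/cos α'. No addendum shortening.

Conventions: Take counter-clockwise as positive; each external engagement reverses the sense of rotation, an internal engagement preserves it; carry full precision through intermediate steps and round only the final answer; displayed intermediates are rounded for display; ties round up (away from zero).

1.9876

class = single-mesh tooth geometry [involute pair 80T × 79T, m = 4.516]
base radii: r_b1 = 172.154785, r_b2 = 170.002850
tip radii: r_a1 = 185.156000, r_a2 = 182.898000
no profile shift: α' = α, a' = a
action lengths: √(r_a1²−r_b1²) = 68.157717, √(r_a2²−r_b2²) = 67.458946
base pitch p_b = π·m·cos α = 13.521005
CR = (68.157717 + 67.458946 − 359.022000·sin 17.63100°)/13.521005 = 1.987580
contact ratio ≈ 1.9876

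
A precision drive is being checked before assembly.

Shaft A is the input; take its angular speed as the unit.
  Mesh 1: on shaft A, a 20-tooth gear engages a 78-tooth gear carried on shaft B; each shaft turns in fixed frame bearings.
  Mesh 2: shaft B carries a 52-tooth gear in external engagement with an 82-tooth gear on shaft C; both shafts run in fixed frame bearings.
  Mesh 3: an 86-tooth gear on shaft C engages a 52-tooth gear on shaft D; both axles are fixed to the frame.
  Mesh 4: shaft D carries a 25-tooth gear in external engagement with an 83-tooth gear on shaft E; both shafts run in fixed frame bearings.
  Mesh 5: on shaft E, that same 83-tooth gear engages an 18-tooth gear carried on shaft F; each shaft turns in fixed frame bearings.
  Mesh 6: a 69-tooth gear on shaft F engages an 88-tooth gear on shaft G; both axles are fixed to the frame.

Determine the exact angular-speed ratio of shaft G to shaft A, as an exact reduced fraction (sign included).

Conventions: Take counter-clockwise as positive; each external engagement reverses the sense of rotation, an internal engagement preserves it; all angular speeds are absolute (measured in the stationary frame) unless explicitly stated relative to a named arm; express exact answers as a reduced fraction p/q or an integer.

class = fixed-axis compound train [6 meshes; 6 ratios multiply, 6 sense flips]
mesh 1 [20T→78T]: running ratio 10/39, sense −
mesh 2 [52T→82T]: running ratio 20/123, sense +
mesh 3 [86T→52T]: running ratio 430/1599, sense −
mesh 4 [25T→83T]: running ratio 10750/132717, sense +
mesh 5 [83T→18T]: running ratio 5375/14391, sense −
mesh 6 [69T→88T]: running ratio 123625/422136, sense +
ω_out/ω_in = 123625/422136

123625/422136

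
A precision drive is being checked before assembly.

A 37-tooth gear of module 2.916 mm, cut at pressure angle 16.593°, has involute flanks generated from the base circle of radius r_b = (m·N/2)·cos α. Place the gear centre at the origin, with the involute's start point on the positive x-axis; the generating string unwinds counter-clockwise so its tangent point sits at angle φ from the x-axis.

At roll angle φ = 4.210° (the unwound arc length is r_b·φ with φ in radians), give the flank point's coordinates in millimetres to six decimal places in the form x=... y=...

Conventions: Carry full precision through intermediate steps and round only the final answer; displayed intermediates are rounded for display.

x=51.838929 y=0.006833

single-mesh involute tooth geometry (37T wheel at module 2.916)
pitch radius r_p = m·N/2 = 2.916·37/2 = 53.946000
base radius r_b = r_p·cos α = 53.946000·cos 16.593° = 51.699552
roll angle φ = 4.210° = 0.07347836 rad
x = r_b·(cos φ + φ·sin φ) = 51.838929
y = r_b·(sin φ − φ·cos φ) = 0.006833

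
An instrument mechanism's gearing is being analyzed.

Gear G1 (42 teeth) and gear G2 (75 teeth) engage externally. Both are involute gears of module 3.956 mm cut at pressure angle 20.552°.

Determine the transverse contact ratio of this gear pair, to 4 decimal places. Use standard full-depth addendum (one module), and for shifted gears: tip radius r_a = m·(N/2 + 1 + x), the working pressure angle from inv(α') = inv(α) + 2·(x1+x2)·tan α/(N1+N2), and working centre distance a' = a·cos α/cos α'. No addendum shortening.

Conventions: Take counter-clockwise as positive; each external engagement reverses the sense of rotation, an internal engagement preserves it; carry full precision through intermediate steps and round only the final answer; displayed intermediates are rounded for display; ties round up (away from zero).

topology: single-mesh involute geometry — m = 3.956, 42T/75T pair
base radii: r_b1 = 77.788542, r_b2 = 138.908111
tip radii: r_a1 = 87.032000, r_a2 = 152.306000
no profile shift: α' = α, a' = a
action lengths: √(r_a1²−r_b1²) = 39.032189, √(r_a2²−r_b2²) = 62.463224
base pitch p_b = π·m·cos α = 11.637139
CR = (39.032189 + 62.463224 − 231.426000·sin 20.55200°)/11.637139 = 1.740258
contact ratio ≈ 1.7403

1.7403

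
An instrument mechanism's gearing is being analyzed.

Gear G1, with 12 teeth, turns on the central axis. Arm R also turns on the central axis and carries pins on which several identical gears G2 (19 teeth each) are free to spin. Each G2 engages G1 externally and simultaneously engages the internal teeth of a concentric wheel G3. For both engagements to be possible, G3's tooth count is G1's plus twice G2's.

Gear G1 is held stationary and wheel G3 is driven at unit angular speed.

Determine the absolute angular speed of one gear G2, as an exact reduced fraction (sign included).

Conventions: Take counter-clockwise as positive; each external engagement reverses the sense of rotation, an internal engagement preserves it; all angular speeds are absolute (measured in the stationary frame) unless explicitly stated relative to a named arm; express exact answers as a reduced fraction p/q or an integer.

class = planetary set [G3 = 12+2·19 = 50; Willis about the carrier]
ring teeth: 12 + 2·19 = 50
12(ω_sun−ω_arm) = −50(ω_ring−ω_arm),  ω_sun = 0, ω_ring = 1
12(0−ω_arm) = −50(1−ω_arm)  ⇒  62·ω_arm = 50  ⇒  ω_arm = 25/31
sun–planet mesh: 12·(0−25/31) = −19·(ω_p−ω_arm)  ⇒  ω_p−ω_arm = 300/589
ω_p = 25/31 + 300/589 = 25/19
exact speed ratio = 25/19

25/19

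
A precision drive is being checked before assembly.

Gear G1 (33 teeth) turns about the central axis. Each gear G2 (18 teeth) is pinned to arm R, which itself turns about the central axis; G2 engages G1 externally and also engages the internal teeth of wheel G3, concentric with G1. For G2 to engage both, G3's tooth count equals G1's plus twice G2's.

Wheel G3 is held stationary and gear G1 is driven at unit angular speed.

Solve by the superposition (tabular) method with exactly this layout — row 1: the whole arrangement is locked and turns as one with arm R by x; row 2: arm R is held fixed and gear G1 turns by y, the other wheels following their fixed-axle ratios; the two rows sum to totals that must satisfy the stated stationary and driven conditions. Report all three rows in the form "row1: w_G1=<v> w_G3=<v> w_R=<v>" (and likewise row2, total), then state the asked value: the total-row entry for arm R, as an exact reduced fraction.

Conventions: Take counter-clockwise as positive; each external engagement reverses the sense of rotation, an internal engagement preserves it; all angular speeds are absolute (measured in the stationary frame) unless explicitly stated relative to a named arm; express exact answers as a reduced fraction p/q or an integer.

class = planetary set [G3 = 33+2·18 = 69; Willis about the carrier]
row 1: whole set turns with the arm by x
superposition row 2 [arm held]: sun y, ring −(33/69)·y, arm 0
boundary: total ω_ring = x − (33/69)·y = 0 and total ω_sun = x + y = 1  ⇒  y = 23/34, x = 11/34
row 2 ring = −(33/69)·23/34 = -11/34
totals (row 1 + row 2): sun 11/34 + 23/34 = 1, ring 11/34 + (-11/34) = 0, arm 11/34 + 0 = 11/34
asked cell (total, arm) = 11/34

row1: w_G1=11/34 w_G3=11/34 w_R=11/34
row2: w_G1=23/34 w_G3=-11/34 w_R=0
total: w_G1=1 w_G3=0 w_R=11/34
asked value: 11/34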